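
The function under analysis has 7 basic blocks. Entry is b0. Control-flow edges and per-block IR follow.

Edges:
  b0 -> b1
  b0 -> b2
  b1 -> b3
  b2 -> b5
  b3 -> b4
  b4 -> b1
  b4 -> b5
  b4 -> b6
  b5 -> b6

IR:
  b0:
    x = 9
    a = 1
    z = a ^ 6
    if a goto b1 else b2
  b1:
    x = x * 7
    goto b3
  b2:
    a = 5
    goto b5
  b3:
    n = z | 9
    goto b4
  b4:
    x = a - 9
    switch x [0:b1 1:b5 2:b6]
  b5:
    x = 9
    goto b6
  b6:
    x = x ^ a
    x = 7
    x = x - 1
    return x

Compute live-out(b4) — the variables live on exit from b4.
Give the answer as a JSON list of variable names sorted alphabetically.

Answer: ["a", "x", "z"]

Working:
Per-block:
  b0: {a,x,z} / ∅
  b1: {x} / {x}
  b2: {a} / ∅
  b3: {n} / {z}
  b4: {x} / {a}
  b5: {x} / ∅
  b6: {x} / {a,x}

Liveness:
  live b0: ∅→{a,x,z}
  live b1: {a,x,z}→{a,z}
  live b2: ∅→{a}
  live b3: {a,z}→{a,z}
  live b4: {a,z}→{a,x,z}
  live b5: {a}→{a,x}
  live b6: {a,x}→∅

live-out(b4) = ["a", "x", "z"]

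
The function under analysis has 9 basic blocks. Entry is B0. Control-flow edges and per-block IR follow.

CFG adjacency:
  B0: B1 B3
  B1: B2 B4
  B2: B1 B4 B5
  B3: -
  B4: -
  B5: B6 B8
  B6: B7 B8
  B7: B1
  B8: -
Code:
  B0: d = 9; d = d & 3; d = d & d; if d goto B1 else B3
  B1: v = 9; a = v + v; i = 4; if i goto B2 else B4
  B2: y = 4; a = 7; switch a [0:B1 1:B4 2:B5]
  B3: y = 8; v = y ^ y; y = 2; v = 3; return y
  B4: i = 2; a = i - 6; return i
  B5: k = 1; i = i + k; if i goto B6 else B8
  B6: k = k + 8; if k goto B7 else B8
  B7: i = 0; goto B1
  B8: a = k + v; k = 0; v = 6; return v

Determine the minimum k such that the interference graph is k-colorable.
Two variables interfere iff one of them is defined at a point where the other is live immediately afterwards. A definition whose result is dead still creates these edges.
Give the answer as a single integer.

def/use:
  B0: def={d} ue=∅
  B1: def={a,i,v} ue=∅
  B2: def={a,y} ue=∅
  B3: def={v,y} ue=∅
  B4: def={a,i} ue=∅
  B5: def={i,k} ue={i}
  B6: def={k} ue={k}
  B7: def={i} ue=∅
  B8: def={a,k,v} ue={k,v}

Backward fixpoint:
  B0: in=∅ out=∅
  B1: in=∅ out={i,v}
  B2: in={i,v} out={i,v}
  B3: in=∅ out=∅
  B4: in=∅ out=∅
  B5: in={i,v} out={k,v}
  B6: in={k,v} out={k,v}
  B7: in=∅ out=∅
  B8: in={k,v} out=∅

Conflict graph:
  a: {i,v}
  d: ∅
  i: {a,k,v,y}
  k: {i,v}
  v: {a,i,k,y}
  y: {i,v}

Chromatic number:
  lower bound: {a,i,v} mutually conflict ⇒ χ ≥ 3
  assign a→r2 d→r0 i→r0 k→r2 v→r1 y→r2 — no edge inside a register ⇒ χ ≤ 3
  χ = 3

Answer: 3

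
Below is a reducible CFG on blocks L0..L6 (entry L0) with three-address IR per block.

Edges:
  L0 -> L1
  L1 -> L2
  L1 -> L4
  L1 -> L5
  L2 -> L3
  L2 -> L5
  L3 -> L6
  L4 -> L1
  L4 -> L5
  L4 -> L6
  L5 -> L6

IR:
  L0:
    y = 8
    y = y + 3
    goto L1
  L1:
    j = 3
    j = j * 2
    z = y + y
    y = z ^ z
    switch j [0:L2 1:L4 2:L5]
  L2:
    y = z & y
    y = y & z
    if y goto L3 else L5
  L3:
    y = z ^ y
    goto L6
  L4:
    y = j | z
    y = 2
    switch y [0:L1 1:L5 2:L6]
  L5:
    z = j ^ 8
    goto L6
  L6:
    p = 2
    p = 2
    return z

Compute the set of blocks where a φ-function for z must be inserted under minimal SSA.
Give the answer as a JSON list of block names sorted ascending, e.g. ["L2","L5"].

Answer: ["L1", "L6"]

Analysis:
idom tree: L1←L0 L2←L1 L3←L2 L4←L1 L5←L1 L6←L1
Join-block Dom:
  L1: preds {L0,L4}: {L0} ∩ {L0,L1,L4} = {L0}; idom=L0
  L5: preds {L1,L2,L4}: {L0,L1} ∩ {L0,L1,L2} ∩ {L0,L1,L4} = {L0,L1}; idom=L1
  L6: preds {L3,L4,L5}: {L0,L1,L2,L3} ∩ {L0,L1,L4} ∩ {L0,L1,L5} = {L0,L1}; idom=L1

DF derivation:
  L1←L0: walk · to L0
  L1←L4: walk L4→L1 to L0
  L5←L1: walk · to L1
  L5←L2: walk L2 to L1
  L5←L4: walk L4 to L1
  L6←L3: walk L3→L2 to L1
  L6←L4: walk L4 to L1
  L6←L5: walk L5 to L1
  L0 → ∅
  L1 → {L1}
  L2 → {L5,L6}
  L3 → {L6}
  L4 → {L1,L5,L6}
  L5 → {L6}
  L6 → ∅

φ for z: defs {L1,L5}
  DF⁺ = {L1,L6}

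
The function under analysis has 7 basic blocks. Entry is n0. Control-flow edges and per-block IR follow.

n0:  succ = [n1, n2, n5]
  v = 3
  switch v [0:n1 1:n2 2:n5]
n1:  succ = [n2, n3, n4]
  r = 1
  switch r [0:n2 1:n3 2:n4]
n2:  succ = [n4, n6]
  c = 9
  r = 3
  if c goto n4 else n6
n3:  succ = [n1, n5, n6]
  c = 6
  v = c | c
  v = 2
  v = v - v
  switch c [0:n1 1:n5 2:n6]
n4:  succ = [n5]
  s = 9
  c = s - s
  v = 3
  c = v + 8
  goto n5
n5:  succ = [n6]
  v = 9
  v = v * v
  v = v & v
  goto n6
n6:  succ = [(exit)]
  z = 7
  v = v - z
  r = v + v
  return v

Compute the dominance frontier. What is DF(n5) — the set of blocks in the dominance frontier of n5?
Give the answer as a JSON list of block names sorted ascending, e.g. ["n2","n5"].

Answer: ["n6"]

Analysis:
idom tree: n1←n0 n2←n0 n3←n1 n4←n0 n5←n0 n6←n0
Join-block Dom:
  n1: preds {n0,n3}: {n0} ∩ {n0,n1,n3} = {n0}; idom=n0
  n2: preds {n0,n1}: {n0} ∩ {n0,n1} = {n0}; idom=n0
  n4: preds {n1,n2}: {n0,n1} ∩ {n0,n2} = {n0}; idom=n0
  n5: preds {n0,n3,n4}: {n0} ∩ {n0,n1,n3} ∩ {n0,n4} = {n0}; idom=n0
  n6: preds {n2,n3,n5}: {n0,n2} ∩ {n0,n1,n3} ∩ {n0,n5} = {n0}; idom=n0

Frontier:
  join n1 pred n0: · stop@n0
  join n1 pred n3: n3→n1 stop@n0
  join n2 pred n0: · stop@n0
  join n2 pred n1: n1 stop@n0
  join n4 pred n1: n1 stop@n0
  join n4 pred n2: n2 stop@n0
  join n5 pred n0: · stop@n0
  join n5 pred n3: n3→n1 stop@n0
  join n5 pred n4: n4 stop@n0
  join n6 pred n2: n2 stop@n0
  join n6 pred n3: n3→n1 stop@n0
  join n6 pred n5: n5 stop@n0
  n0 → ∅
  n1 → {n1,n2,n4,n5,n6}
  n2 → {n4,n6}
  n3 → {n1,n5,n6}
  n4 → {n5}
  n5 → {n6}
  n6 → ∅

DF(n5) = ["n6"]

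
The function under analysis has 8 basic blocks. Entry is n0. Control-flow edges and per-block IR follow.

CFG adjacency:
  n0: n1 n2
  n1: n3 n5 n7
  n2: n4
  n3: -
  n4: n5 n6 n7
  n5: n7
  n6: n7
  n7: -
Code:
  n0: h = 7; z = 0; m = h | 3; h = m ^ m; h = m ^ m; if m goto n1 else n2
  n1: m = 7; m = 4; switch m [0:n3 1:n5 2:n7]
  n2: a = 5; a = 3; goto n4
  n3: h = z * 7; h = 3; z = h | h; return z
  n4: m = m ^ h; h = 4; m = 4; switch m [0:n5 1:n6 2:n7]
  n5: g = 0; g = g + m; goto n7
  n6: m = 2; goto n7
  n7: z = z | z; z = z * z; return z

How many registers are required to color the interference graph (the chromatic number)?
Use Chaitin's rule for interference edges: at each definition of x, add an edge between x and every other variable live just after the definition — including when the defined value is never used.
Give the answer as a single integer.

def/use:
  n0 def {h,m,z} use ∅
  n1 def {m} use ∅
  n2 def {a} use ∅
  n3 def {h,z} use {z}
  n4 def {h,m} use {h,m}
  n5 def {g} use {m}
  n6 def {m} use ∅
  n7 def {z} use {z}

Backward fixpoint:
  n0: in=∅ out={h,m,z}
  n1: in={z} out={m,z}
  n2: in={h,m,z} out={h,m,z}
  n3: in={z} out=∅
  n4: in={h,m,z} out={m,z}
  n5: in={m,z} out={z}
  n6: in={z} out={z}
  n7: in={z} out=∅

Interfere edges:
  a: {h,m,z}
  g: {m,z}
  h: {a,m,z}
  m: {a,g,h,z}
  z: {a,g,h,m}

Colouring:
  lower bound: {a,h,m,z} mutually conflict ⇒ χ ≥ 4
  4-colouring: R0={m}  R1={z}  R2={a,g}  R3={h}
  χ = 4

Answer: 4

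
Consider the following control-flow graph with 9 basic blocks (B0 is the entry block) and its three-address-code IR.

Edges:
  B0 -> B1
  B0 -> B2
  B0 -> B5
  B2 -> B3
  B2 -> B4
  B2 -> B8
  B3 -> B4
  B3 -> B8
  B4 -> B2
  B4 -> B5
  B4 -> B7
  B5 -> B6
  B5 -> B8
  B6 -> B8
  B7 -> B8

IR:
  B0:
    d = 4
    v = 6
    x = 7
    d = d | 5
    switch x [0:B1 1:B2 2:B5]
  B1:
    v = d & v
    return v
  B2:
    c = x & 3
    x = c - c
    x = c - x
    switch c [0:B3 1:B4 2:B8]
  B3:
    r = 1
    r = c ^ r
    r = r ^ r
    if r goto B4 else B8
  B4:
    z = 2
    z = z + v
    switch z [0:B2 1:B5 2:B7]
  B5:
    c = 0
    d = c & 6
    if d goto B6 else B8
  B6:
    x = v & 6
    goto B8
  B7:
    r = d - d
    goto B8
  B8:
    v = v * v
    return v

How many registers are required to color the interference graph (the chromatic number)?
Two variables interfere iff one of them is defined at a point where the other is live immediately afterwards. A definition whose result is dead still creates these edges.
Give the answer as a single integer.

Answer: 5

Derivation:
Per-block:
  B0: {d,v,x} / ∅
  B1: {v} / {d,v}
  B2: {c,x} / {x}
  B3: {r} / {c}
  B4: {z} / {v}
  B5: {c,d} / ∅
  B6: {x} / {v}
  B7: {r} / {d}
  B8: {v} / {v}

Live sets:
  live B0: ∅→{d,v,x}
  live B1: {d,v}→∅
  live B2: {d,v,x}→{c,d,v,x}
  live B3: {c,d,v,x}→{d,v,x}
  live B4: {d,v,x}→{d,v,x}
  live B5: {v}→{v}
  live B6: {v}→{v}
  live B7: {d,v}→{v}
  live B8: {v}→∅

Interference:
  c — {d,r,v,x}
  d — {c,r,v,x,z}
  r — {c,d,v,x}
  v — {c,d,r,x,z}
  x — {c,d,r,v,z}
  z — {d,v,x}

Registers:
  {c,d,r,v,x} pairwise interfere (5-clique) ⇒ χ ≥ 5
  assign c→r3 d→r0 r→r4 v→r1 x→r2 z→r3 — no edge inside a register ⇒ χ ≤ 5
  χ = 5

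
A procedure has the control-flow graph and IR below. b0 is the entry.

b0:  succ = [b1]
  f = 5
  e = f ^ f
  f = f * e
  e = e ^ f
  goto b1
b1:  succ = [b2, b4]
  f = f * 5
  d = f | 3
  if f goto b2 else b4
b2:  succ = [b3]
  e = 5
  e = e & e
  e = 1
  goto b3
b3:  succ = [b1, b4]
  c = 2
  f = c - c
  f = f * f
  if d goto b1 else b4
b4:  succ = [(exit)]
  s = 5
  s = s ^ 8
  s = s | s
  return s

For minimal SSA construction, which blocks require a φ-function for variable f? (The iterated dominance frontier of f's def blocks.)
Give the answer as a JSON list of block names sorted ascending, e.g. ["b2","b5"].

idom tree: b1←b0 b2←b1 b3←b2 b4←b1
Dom∩ at merges:
  b1: preds {b0,b3}: {b0} ∩ {b0,b1,b2,b3} = {b0}; idom=b0
  b4: preds {b1,b3}: {b0,b1} ∩ {b0,b1,b2,b3} = {b0,b1}; idom=b1

DF walk-up:
  join b1 pred b0: · stop@b0
  join b1 pred b3: b3→b2→b1 stop@b0
  join b4 pred b1: · stop@b1
  join b4 pred b3: b3→b2 stop@b1
  DF(b0)=∅
  DF(b1)={b1}
  DF(b2)={b1,b4}
  DF(b3)={b1,b4}
  DF(b4)=∅

φ for f: defs {b0,b1,b3}
  DF⁺ = {b1,b4}

Answer: ["b1", "b4"]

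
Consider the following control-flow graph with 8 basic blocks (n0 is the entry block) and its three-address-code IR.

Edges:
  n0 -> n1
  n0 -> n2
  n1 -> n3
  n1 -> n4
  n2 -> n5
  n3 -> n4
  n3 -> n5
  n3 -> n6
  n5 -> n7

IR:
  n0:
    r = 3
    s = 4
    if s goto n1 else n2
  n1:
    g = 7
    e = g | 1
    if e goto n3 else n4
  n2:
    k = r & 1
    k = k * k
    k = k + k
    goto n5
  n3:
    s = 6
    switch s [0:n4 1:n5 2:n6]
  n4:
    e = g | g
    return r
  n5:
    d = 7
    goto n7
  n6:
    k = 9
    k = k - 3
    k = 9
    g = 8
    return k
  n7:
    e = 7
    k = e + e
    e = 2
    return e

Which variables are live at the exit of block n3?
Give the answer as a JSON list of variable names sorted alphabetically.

Answer: ["g", "r"]

Derivation:
def/use:
  n0: def={r,s} ue=∅
  n1: def={e,g} ue=∅
  n2: def={k} ue={r}
  n3: def={s} ue=∅
  n4: def={e} ue={g,r}
  n5: def={d} ue=∅
  n6: def={g,k} ue=∅
  n7: def={e,k} ue=∅

Liveness:
  n0: in=∅ out={r}
  n1: in={r} out={g,r}
  n2: in={r} out=∅
  n3: in={g,r} out={g,r}
  n4: in={g,r} out=∅
  n5: in=∅ out=∅
  n6: in=∅ out=∅
  n7: in=∅ out=∅

live-out(n3) = ["g", "r"]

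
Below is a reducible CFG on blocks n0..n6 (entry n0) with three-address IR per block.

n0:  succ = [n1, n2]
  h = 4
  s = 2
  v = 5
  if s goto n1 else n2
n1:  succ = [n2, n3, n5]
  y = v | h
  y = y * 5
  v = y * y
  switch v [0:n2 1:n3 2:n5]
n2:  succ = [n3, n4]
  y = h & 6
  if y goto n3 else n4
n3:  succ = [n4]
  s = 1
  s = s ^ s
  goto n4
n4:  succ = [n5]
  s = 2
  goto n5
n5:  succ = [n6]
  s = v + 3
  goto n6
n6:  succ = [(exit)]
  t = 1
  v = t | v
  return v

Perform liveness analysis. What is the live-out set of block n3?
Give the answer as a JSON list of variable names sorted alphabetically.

Answer: ["v"]

Working:
Per-block:
  n0: def={h,s,v} ue=∅
  n1: def={v,y} ue={h,v}
  n2: def={y} ue={h}
  n3: def={s} ue=∅
  n4: def={s} ue=∅
  n5: def={s} ue={v}
  n6: def={t,v} ue={v}

Liveness:
  n0: in=∅ out={h,v}
  n1: in={h,v} out={h,v}
  n2: in={h,v} out={v}
  n3: in={v} out={v}
  n4: in={v} out={v}
  n5: in={v} out={v}
  n6: in={v} out=∅

live-out(n3) = ["v"]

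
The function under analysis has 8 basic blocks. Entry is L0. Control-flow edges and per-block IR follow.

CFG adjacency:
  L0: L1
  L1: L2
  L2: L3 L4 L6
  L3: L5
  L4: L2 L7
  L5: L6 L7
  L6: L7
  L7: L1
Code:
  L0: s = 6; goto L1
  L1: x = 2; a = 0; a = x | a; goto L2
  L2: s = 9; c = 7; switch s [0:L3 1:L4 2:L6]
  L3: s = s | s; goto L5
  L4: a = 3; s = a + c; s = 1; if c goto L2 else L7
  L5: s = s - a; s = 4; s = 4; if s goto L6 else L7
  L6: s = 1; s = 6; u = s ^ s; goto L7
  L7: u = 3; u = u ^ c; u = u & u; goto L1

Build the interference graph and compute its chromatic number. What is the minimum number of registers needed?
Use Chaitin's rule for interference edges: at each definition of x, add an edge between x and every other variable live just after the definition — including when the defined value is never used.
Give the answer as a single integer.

Per-block:
  L0: def={s} ue=∅
  L1: def={a,x} ue=∅
  L2: def={c,s} ue=∅
  L3: def={s} ue={s}
  L4: def={a,s} ue={c}
  L5: def={s} ue={a,s}
  L6: def={s,u} ue=∅
  L7: def={u} ue={c}

Backward fixpoint:
  L0 li=∅ lo=∅
  L1 li=∅ lo={a}
  L2 li={a} lo={a,c,s}
  L3 li={a,c,s} lo={a,c,s}
  L4 li={c} lo={a,c}
  L5 li={a,c,s} lo={c}
  L6 li={c} lo={c}
  L7 li={c} lo=∅

Interference:
  a↔{c,s,x}
  c↔{a,s,u}
  s↔{a,c}
  u↔{c}
  x↔{a}

Registers:
  {a,c,s} pairwise interfere (3-clique) ⇒ χ ≥ 3
  assign a→R0 c→R1 s→R2 u→R0 x→R1 — no edge inside a register ⇒ χ ≤ 3
  χ = 3

Answer: 3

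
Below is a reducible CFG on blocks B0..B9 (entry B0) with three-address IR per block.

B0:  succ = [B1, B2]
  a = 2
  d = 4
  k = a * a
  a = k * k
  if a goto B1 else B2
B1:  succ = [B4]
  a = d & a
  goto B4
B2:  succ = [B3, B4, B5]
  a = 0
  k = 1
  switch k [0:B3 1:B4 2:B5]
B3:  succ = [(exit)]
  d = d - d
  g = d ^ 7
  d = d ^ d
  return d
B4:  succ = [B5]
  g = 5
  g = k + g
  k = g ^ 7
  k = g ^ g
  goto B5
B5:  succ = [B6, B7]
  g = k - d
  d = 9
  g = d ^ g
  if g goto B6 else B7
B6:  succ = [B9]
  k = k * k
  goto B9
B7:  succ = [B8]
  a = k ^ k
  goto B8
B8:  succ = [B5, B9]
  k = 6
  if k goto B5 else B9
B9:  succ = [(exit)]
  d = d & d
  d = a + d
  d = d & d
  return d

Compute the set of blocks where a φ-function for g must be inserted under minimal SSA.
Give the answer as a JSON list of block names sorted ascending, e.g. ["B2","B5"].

Answer: ["B5"]

Derivation:
idom tree: B1←B0 B2←B0 B3←B2 B4←B0 B5←B0 B6←B5 B7←B5 B8←B7 B9←B5
Join-block Dom:
  B4: preds {B1,B2}: {B0,B1} ∩ {B0,B2} = {B0}; idom=B0
  B5: preds {B2,B4,B8}: {B0,B2} ∩ {B0,B4} ∩ {B0,B5,B7,B8} = {B0}; idom=B0
  B9: preds {B6,B8}: {B0,B5,B6} ∩ {B0,B5,B7,B8} = {B0,B5}; idom=B5

Frontier:
  join B4 pred B1: B1 stop@B0
  join B4 pred B2: B2 stop@B0
  join B5 pred B2: B2 stop@B0
  join B5 pred B4: B4 stop@B0
  join B5 pred B8: B8→B7→B5 stop@B0
  join B9 pred B6: B6 stop@B5
  join B9 pred B8: B8→B7 stop@B5
  DF(B0)=∅
  DF(B1)={B4}
  DF(B2)={B4,B5}
  DF(B3)=∅
  DF(B4)={B5}
  DF(B5)={B5}
  DF(B6)={B9}
  DF(B7)={B5,B9}
  DF(B8)={B5,B9}
  DF(B9)=∅

φ for g: defs {B3,B4,B5}
  DF⁺ = {B5}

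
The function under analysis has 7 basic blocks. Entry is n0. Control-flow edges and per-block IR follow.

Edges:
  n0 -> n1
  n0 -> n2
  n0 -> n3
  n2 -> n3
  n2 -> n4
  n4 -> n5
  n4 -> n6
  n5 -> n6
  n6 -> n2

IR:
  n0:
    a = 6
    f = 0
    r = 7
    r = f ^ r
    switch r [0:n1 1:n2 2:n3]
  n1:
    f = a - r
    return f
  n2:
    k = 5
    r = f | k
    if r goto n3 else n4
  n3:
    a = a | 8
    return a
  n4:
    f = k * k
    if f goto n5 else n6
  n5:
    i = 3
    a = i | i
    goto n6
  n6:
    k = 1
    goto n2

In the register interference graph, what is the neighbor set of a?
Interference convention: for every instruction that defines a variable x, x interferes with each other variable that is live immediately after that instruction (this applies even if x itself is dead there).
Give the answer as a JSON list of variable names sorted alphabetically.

Answer: ["f", "k", "r"]

Analysis:
Block summaries:
  n0 def {a,f,r} use ∅
  n1 def {f} use {a,r}
  n2 def {k,r} use {f}
  n3 def {a} use {a}
  n4 def {f} use {k}
  n5 def {a,i} use ∅
  n6 def {k} use ∅

Liveness:
  n0: in=∅ out={a,f,r}
  n1: in={a,r} out=∅
  n2: in={a,f} out={a,k}
  n3: in={a} out=∅
  n4: in={a,k} out={a,f}
  n5: in={f} out={a,f}
  n6: in={a,f} out={a,f}

Interference:
  a↔{f,k,r}
  f↔{a,i,k,r}
  i↔{f}
  k↔{a,f,r}
  r↔{a,f,k}

N(a) = ["f", "k", "r"]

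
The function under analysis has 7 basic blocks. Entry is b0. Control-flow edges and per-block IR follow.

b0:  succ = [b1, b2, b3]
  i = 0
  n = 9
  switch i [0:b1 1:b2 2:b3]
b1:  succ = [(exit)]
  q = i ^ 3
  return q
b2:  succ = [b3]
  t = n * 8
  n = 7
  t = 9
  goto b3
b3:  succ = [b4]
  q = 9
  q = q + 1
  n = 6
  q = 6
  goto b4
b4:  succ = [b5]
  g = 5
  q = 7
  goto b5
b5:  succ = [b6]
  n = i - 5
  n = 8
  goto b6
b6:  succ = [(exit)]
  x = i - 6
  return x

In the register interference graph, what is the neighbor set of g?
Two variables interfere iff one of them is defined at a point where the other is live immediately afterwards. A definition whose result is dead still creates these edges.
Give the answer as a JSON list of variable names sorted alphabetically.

Answer: ["i"]

Derivation:
Block summaries:
  b0: {i,n} / ∅
  b1: {q} / {i}
  b2: {n,t} / {n}
  b3: {n,q} / ∅
  b4: {g,q} / ∅
  b5: {n} / {i}
  b6: {x} / {i}

Live sets:
  b0: in=∅ out={i,n}
  b1: in={i} out=∅
  b2: in={i,n} out={i}
  b3: in={i} out={i}
  b4: in={i} out={i}
  b5: in={i} out={i}
  b6: in={i} out=∅

Conflict graph:
  g: {i}
  i: {g,n,q,t}
  n: {i}
  q: {i}
  t: {i}
  x: ∅

N(g) = ["i"]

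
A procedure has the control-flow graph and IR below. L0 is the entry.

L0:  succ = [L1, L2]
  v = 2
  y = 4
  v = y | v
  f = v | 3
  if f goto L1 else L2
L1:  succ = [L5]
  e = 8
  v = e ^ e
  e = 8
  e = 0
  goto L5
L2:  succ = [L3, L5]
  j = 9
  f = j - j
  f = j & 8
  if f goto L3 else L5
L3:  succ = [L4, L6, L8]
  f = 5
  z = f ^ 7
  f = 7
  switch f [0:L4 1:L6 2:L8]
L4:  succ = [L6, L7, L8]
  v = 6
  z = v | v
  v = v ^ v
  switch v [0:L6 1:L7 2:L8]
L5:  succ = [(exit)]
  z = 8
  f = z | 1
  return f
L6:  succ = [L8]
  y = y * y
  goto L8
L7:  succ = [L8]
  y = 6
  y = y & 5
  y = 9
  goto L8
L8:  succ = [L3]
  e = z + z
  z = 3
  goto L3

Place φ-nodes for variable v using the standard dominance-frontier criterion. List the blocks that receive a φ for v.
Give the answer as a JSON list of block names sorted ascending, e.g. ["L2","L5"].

Answer: ["L3", "L5", "L6", "L8"]

Analysis:
idom tree: L1←L0 L2←L0 L3←L2 L4←L3 L5←L0 L6←L3 L7←L4 L8←L3
Dom∩ at merges:
  L3: preds {L2,L8}: {L0,L2} ∩ {L0,L2,L3,L8} = {L0,L2}; idom=L2
  L5: preds {L1,L2}: {L0,L1} ∩ {L0,L2} = {L0}; idom=L0
  L6: preds {L3,L4}: {L0,L2,L3} ∩ {L0,L2,L3,L4} = {L0,L2,L3}; idom=L3
  L8: preds {L3,L4,L6,L7}: {L0,L2,L3} ∩ {L0,L2,L3,L4} ∩ {L0,L2,L3,L6} ∩ {L0,L2,L3,L4,L7} = {L0,L2,L3}; idom=L3

DF derivation:
  L3←L2: walk · to L2
  L3←L8: walk L8→L3 to L2
  L5←L1: walk L1 to L0
  L5←L2: walk L2 to L0
  L6←L3: walk · to L3
  L6←L4: walk L4 to L3
  L8←L3: walk · to L3
  L8←L4: walk L4 to L3
  L8←L6: walk L6 to L3
  L8←L7: walk L7→L4 to L3
  L0: DF=∅
  L1: DF={L5}
  L2: DF={L5}
  L3: DF={L3}
  L4: DF={L6,L8}
  L5: DF=∅
  L6: DF={L8}
  L7: DF={L8}
  L8: DF={L3}

φ for v: defs {L0,L1,L4}
  DF⁺ = {L3,L5,L6,L8}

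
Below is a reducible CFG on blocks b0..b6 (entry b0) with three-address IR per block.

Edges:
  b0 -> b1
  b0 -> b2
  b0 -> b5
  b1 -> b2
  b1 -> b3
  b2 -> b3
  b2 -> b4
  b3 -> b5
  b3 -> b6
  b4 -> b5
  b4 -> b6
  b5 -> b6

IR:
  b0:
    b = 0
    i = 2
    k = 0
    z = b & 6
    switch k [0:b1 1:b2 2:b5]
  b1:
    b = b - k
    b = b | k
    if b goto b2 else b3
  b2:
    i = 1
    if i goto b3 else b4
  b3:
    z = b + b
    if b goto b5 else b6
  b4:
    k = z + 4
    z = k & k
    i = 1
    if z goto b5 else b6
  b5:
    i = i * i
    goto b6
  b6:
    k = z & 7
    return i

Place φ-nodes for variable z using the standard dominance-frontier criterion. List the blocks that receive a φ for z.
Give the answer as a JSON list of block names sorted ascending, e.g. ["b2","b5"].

Answer: ["b5", "b6"]

Derivation:
idom tree: b1←b0 b2←b0 b3←b0 b4←b2 b5←b0 b6←b0
Dom∩ at merges:
  b2: preds {b0,b1}: {b0} ∩ {b0,b1} = {b0}; idom=b0
  b3: preds {b1,b2}: {b0,b1} ∩ {b0,b2} = {b0}; idom=b0
  b5: preds {b0,b3,b4}: {b0} ∩ {b0,b3} ∩ {b0,b2,b4} = {b0}; idom=b0
  b6: preds {b3,b4,b5}: {b0,b3} ∩ {b0,b2,b4} ∩ {b0,b5} = {b0}; idom=b0

Frontier:
  b2←b0: walk · to b0
  b2←b1: walk b1 to b0
  b3←b1: walk b1 to b0
  b3←b2: walk b2 to b0
  b5←b0: walk · to b0
  b5←b3: walk b3 to b0
  b5←b4: walk b4→b2 to b0
  b6←b3: walk b3 to b0
  b6←b4: walk b4→b2 to b0
  b6←b5: walk b5 to b0
  DF(b0)=∅
  DF(b1)={b2,b3}
  DF(b2)={b3,b5,b6}
  DF(b3)={b5,b6}
  DF(b4)={b5,b6}
  DF(b5)={b6}
  DF(b6)=∅

φ for z: defs {b0,b3,b4}
  DF⁺ = {b5,b6}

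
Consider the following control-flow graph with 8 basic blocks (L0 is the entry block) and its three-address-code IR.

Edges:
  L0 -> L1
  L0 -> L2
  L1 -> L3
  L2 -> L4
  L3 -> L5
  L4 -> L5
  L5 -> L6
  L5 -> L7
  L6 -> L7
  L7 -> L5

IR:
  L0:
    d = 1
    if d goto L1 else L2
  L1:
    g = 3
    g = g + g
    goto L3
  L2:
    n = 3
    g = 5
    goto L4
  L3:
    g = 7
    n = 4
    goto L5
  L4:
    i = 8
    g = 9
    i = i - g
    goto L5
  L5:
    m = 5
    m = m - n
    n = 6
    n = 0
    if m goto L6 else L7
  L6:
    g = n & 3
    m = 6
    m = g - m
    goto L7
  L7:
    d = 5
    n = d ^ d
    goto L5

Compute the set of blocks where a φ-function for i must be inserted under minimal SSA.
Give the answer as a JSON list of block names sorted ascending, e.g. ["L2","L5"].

idom tree: L1←L0 L2←L0 L3←L1 L4←L2 L5←L0 L6←L5 L7←L5
Join-block Dom:
  L5: preds {L3,L4,L7}: {L0,L1,L3} ∩ {L0,L2,L4} ∩ {L0,L5,L7} = {L0}; idom=L0
  L7: preds {L5,L6}: {L0,L5} ∩ {L0,L5,L6} = {L0,L5}; idom=L5

DF walk-up:
  join L5 pred L3: L3→L1 stop@L0
  join L5 pred L4: L4→L2 stop@L0
  join L5 pred L7: L7→L5 stop@L0
  join L7 pred L5: · stop@L5
  join L7 pred L6: L6 stop@L5
  L0 → ∅
  L1 → {L5}
  L2 → {L5}
  L3 → {L5}
  L4 → {L5}
  L5 → {L5}
  L6 → {L7}
  L7 → {L5}

φ for i: defs {L4}
  DF⁺ = {L5}

Answer: ["L5"]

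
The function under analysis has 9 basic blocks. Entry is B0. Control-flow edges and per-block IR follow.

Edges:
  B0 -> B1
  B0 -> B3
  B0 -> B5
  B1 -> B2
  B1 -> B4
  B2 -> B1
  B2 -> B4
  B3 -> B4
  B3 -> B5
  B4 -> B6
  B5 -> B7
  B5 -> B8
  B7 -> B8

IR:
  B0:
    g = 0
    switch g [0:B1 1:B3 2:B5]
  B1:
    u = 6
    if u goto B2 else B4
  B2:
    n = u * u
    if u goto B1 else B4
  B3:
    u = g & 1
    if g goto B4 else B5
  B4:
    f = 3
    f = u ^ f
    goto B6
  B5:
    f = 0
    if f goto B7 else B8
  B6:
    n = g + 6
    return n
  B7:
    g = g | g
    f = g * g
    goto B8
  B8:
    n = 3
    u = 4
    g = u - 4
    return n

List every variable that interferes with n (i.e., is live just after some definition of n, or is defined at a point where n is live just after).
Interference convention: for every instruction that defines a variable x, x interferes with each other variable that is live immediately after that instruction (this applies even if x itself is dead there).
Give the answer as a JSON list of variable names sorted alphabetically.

Answer: ["g", "u"]

Derivation:
def/use:
  B0: {g} / ∅
  B1: {u} / ∅
  B2: {n} / {u}
  B3: {u} / {g}
  B4: {f} / {u}
  B5: {f} / ∅
  B6: {n} / {g}
  B7: {f,g} / {g}
  B8: {g,n,u} / ∅

Live sets:
  B0: in=∅ out={g}
  B1: in={g} out={g,u}
  B2: in={g,u} out={g,u}
  B3: in={g} out={g,u}
  B4: in={g,u} out={g}
  B5: in={g} out={g}
  B6: in={g} out=∅
  B7: in={g} out=∅
  B8: in=∅ out=∅

Conflict graph:
  f — {g,u}
  g — {f,n,u}
  n — {g,u}
  u — {f,g,n}

N(n) = ["g", "u"]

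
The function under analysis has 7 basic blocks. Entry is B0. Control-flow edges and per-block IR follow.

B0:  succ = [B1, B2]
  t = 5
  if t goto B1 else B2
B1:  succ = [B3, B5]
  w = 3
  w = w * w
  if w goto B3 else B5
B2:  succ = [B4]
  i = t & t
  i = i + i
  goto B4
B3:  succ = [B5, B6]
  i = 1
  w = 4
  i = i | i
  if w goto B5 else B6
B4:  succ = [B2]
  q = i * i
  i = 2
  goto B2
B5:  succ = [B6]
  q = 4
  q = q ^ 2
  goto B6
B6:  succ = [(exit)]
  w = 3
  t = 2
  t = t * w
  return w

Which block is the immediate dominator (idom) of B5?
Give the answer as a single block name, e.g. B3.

Answer: B1

Working:
idom tree: B1←B0 B2←B0 B3←B1 B4←B2 B5←B1 B6←B1
Dom∩ at merges:
  B2: preds {B0,B4}: {B0} ∩ {B0,B2,B4} = {B0}; idom=B0
  B5: preds {B1,B3}: {B0,B1} ∩ {B0,B1,B3} = {B0,B1}; idom=B1
  B6: preds {B3,B5}: {B0,B1,B3} ∩ {B0,B1,B5} = {B0,B1}; idom=B1

idom(B5) = B1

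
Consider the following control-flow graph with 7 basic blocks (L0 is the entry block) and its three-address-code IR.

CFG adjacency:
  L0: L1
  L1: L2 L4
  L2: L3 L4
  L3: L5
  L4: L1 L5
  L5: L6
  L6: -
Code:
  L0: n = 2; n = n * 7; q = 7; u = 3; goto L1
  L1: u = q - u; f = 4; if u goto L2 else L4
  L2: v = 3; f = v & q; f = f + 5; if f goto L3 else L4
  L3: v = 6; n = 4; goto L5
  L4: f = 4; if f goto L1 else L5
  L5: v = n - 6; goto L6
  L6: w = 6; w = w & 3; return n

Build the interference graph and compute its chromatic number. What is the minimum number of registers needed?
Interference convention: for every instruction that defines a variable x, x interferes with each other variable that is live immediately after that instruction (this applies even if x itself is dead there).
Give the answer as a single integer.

Per-block:
  L0 def {n,q,u} use ∅
  L1 def {f,u} use {q,u}
  L2 def {f,v} use {q}
  L3 def {n,v} use ∅
  L4 def {f} use ∅
  L5 def {v} use {n}
  L6 def {w} use {n}

Live sets:
  live L0: ∅→{n,q,u}
  live L1: {n,q,u}→{n,q,u}
  live L2: {n,q,u}→{n,q,u}
  live L3: ∅→{n}
  live L4: {n,q,u}→{n,q,u}
  live L5: {n}→{n}
  live L6: {n}→∅

Interfere edges:
  f: {n,q,u}
  n: {f,q,u,v,w}
  q: {f,n,u,v}
  u: {f,n,q,v}
  v: {n,q,u}
  w: {n}

Chromatic number:
  {f,n,q,u} pairwise interfere (4-clique) ⇒ χ ≥ 4
  assign f→r3 n→r0 q→r1 u→r2 v→r3 w→r1 — no edge inside a register ⇒ χ ≤ 4
  χ = 4

Answer: 4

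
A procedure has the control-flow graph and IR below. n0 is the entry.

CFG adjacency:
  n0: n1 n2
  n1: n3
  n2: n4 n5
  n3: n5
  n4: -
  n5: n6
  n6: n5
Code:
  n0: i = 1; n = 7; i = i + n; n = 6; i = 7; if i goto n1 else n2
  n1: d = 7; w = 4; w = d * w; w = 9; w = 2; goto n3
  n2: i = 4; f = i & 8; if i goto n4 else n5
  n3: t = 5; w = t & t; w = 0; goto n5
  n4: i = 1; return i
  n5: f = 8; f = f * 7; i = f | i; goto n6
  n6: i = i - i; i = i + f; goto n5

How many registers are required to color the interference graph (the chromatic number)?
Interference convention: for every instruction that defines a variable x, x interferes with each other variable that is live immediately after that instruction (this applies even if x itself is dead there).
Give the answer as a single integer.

Block summaries:
  n0 def {i,n} use ∅
  n1 def {d,w} use ∅
  n2 def {f,i} use ∅
  n3 def {t,w} use ∅
  n4 def {i} use ∅
  n5 def {f,i} use {i}
  n6 def {i} use {f,i}

Liveness:
  n0 li=∅ lo={i}
  n1 li={i} lo={i}
  n2 li=∅ lo={i}
  n3 li={i} lo={i}
  n4 li=∅ lo=∅
  n5 li={i} lo={f,i}
  n6 li={f,i} lo={i}

Interference:
  d↔{i,w}
  f↔{i}
  i↔{d,f,n,t,w}
  n↔{i}
  t↔{i}
  w↔{d,i}

Registers:
  {d,i,w} pairwise interfere (3-clique) ⇒ χ ≥ 3
  3-colouring: r0={i}  r1={d,f,n,t}  r2={w}
  χ = 3

Answer: 3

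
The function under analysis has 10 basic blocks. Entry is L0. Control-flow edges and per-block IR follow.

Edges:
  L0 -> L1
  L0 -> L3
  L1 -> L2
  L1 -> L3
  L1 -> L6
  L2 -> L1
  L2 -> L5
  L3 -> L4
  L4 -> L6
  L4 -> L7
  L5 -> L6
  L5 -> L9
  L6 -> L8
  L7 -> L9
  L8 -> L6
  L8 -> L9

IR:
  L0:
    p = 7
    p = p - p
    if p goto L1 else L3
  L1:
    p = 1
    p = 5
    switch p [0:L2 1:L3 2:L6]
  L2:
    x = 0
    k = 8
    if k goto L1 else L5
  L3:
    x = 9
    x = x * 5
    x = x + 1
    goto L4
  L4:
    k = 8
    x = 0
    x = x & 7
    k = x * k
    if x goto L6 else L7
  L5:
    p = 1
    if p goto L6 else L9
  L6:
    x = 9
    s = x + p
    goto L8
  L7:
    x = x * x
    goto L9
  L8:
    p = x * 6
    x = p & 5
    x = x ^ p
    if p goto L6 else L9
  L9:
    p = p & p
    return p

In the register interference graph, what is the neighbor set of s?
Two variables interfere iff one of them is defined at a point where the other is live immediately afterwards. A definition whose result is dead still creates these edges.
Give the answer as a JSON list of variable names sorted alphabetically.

Answer: ["x"]

Working:
def/use:
  L0: {p} / ∅
  L1: {p} / ∅
  L2: {k,x} / ∅
  L3: {x} / ∅
  L4: {k,x} / ∅
  L5: {p} / ∅
  L6: {s,x} / {p}
  L7: {x} / {x}
  L8: {p,x} / {x}
  L9: {p} / {p}

Backward fixpoint:
  live L0: ∅→{p}
  live L1: ∅→{p}
  live L2: ∅→∅
  live L3: {p}→{p}
  live L4: {p}→{p,x}
  live L5: ∅→{p}
  live L6: {p}→{x}
  live L7: {p,x}→{p}
  live L8: {x}→{p}
  live L9: {p}→∅

Interference:
  k: {p,x}
  p: {k,x}
  s: {x}
  x: {k,p,s}

N(s) = ["x"]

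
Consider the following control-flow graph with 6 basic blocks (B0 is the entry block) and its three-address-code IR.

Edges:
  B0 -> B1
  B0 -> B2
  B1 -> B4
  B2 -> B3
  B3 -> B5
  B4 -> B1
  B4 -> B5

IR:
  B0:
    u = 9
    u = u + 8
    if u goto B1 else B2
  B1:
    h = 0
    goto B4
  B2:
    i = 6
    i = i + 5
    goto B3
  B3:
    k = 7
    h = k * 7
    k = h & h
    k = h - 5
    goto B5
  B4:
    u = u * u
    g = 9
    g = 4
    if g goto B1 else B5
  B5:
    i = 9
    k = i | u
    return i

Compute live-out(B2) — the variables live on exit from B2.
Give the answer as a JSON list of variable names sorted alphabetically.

Answer: ["u"]

Derivation:
Per-block:
  B0: {u} / ∅
  B1: {h} / ∅
  B2: {i} / ∅
  B3: {h,k} / ∅
  B4: {g,u} / {u}
  B5: {i,k} / {u}

Liveness:
  B0: in=∅ out={u}
  B1: in={u} out={u}
  B2: in={u} out={u}
  B3: in={u} out={u}
  B4: in={u} out={u}
  B5: in={u} out=∅

live-out(B2) = ["u"]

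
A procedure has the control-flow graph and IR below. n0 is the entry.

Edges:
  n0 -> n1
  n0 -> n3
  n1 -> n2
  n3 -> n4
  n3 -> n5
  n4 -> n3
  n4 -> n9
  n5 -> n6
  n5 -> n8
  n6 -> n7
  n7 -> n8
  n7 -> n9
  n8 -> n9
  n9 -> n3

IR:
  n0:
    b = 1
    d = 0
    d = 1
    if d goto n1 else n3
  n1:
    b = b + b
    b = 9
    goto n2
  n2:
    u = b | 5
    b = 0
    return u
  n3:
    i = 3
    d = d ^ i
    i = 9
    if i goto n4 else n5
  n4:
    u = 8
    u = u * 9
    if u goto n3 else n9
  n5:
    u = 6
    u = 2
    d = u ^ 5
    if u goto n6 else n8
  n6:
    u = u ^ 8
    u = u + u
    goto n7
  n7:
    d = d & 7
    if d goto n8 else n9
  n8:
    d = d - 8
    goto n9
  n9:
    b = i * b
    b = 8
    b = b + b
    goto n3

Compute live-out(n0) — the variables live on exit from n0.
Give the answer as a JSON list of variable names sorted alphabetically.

Block summaries:
  n0: def={b,d} ue=∅
  n1: def={b} ue={b}
  n2: def={b,u} ue={b}
  n3: def={d,i} ue={d}
  n4: def={u} ue=∅
  n5: def={d,u} ue=∅
  n6: def={u} ue={u}
  n7: def={d} ue={d}
  n8: def={d} ue={d}
  n9: def={b} ue={b,i}

Backward fixpoint:
  live n0: ∅→{b,d}
  live n1: {b}→{b}
  live n2: {b}→∅
  live n3: {b,d}→{b,d,i}
  live n4: {b,d,i}→{b,d,i}
  live n5: {b,i}→{b,d,i,u}
  live n6: {b,d,i,u}→{b,d,i}
  live n7: {b,d,i}→{b,d,i}
  live n8: {b,d,i}→{b,d,i}
  live n9: {b,d,i}→{b,d}

live-out(n0) = ["b", "d"]

Answer: ["b", "d"]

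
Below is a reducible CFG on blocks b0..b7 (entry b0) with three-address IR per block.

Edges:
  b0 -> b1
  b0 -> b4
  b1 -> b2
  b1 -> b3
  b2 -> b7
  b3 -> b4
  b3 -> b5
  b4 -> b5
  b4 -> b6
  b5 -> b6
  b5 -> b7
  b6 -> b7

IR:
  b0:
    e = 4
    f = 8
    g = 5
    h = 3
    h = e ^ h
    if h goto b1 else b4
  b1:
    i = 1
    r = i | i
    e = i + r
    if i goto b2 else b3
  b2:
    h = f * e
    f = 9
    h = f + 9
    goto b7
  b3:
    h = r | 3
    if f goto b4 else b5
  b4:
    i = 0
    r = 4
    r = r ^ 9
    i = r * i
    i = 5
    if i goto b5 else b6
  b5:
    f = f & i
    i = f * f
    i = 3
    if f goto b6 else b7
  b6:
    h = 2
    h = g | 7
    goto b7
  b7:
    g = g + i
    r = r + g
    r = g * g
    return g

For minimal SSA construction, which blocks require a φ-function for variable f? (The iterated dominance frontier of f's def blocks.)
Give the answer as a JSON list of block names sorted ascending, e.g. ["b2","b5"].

Answer: ["b6", "b7"]

Working:
idom tree: b1←b0 b2←b1 b3←b1 b4←b0 b5←b0 b6←b0 b7←b0
Dom at joins:
  b4: preds {b0,b3}: {b0} ∩ {b0,b1,b3} = {b0}; idom=b0
  b5: preds {b3,b4}: {b0,b1,b3} ∩ {b0,b4} = {b0}; idom=b0
  b6: preds {b4,b5}: {b0,b4} ∩ {b0,b5} = {b0}; idom=b0
  b7: preds {b2,b5,b6}: {b0,b1,b2} ∩ {b0,b5} ∩ {b0,b6} = {b0}; idom=b0

DF derivation:
  join b4 pred b0: · stop@b0
  join b4 pred b3: b3→b1 stop@b0
  join b5 pred b3: b3→b1 stop@b0
  join b5 pred b4: b4 stop@b0
  join b6 pred b4: b4 stop@b0
  join b6 pred b5: b5 stop@b0
  join b7 pred b2: b2→b1 stop@b0
  join b7 pred b5: b5 stop@b0
  join b7 pred b6: b6 stop@b0
  DF(b0)=∅
  DF(b1)={b4,b5,b7}
  DF(b2)={b7}
  DF(b3)={b4,b5}
  DF(b4)={b5,b6}
  DF(b5)={b6,b7}
  DF(b6)={b7}
  DF(b7)=∅

φ for f: defs {b0,b2,b5}
  DF⁺ = {b6,b7}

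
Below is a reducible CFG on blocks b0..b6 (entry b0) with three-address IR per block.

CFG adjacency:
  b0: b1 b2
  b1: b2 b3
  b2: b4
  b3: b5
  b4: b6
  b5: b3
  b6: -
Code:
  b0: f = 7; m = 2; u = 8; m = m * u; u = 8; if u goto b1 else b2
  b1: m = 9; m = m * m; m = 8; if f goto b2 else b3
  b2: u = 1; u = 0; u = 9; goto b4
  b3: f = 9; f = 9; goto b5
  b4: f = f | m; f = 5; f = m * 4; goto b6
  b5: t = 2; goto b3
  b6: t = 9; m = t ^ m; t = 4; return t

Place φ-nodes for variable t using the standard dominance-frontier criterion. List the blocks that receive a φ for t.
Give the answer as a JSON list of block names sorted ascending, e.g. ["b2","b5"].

idom tree: b1←b0 b2←b0 b3←b1 b4←b2 b5←b3 b6←b4
Dom∩ at merges:
  b2: preds {b0,b1}: {b0} ∩ {b0,b1} = {b0}; idom=b0
  b3: preds {b1,b5}: {b0,b1} ∩ {b0,b1,b3,b5} = {b0,b1}; idom=b1

Frontier:
  join b2 pred b0: · stop@b0
  join b2 pred b1: b1 stop@b0
  join b3 pred b1: · stop@b1
  join b3 pred b5: b5→b3 stop@b1
  b0 → ∅
  b1 → {b2}
  b2 → ∅
  b3 → {b3}
  b4 → ∅
  b5 → {b3}
  b6 → ∅

φ for t: defs {b5,b6}
  DF⁺ = {b3}

Answer: ["b3"]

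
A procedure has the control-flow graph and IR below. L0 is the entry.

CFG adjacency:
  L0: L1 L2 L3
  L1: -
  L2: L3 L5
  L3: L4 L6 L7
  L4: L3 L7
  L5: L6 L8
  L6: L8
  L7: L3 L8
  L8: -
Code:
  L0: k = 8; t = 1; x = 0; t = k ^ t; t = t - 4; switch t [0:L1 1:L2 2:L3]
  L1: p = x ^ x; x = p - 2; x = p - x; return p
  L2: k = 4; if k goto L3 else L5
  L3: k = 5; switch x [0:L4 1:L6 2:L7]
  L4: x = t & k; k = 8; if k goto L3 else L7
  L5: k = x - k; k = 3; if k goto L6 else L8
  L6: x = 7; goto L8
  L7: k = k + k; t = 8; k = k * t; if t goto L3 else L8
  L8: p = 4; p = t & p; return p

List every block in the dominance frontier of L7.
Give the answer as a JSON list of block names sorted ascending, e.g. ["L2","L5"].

Answer: ["L3", "L8"]

Derivation:
idom tree: L1←L0 L2←L0 L3←L0 L4←L3 L5←L2 L6←L0 L7←L3 L8←L0
Join-block Dom:
  L3: preds {L0,L2,L4,L7}: {L0} ∩ {L0,L2} ∩ {L0,L3,L4} ∩ {L0,L3,L7} = {L0}; idom=L0
  L6: preds {L3,L5}: {L0,L3} ∩ {L0,L2,L5} = {L0}; idom=L0
  L7: preds {L3,L4}: {L0,L3} ∩ {L0,L3,L4} = {L0,L3}; idom=L3
  L8: preds {L5,L6,L7}: {L0,L2,L5} ∩ {L0,L6} ∩ {L0,L3,L7} = {L0}; idom=L0

Frontier:
  join L3 pred L0: · stop@L0
  join L3 pred L2: L2 stop@L0
  join L3 pred L4: L4→L3 stop@L0
  join L3 pred L7: L7→L3 stop@L0
  join L6 pred L3: L3 stop@L0
  join L6 pred L5: L5→L2 stop@L0
  join L7 pred L3: · stop@L3
  join L7 pred L4: L4 stop@L3
  join L8 pred L5: L5→L2 stop@L0
  join L8 pred L6: L6 stop@L0
  join L8 pred L7: L7→L3 stop@L0
  DF(L0)=∅
  DF(L1)=∅
  DF(L2)={L3,L6,L8}
  DF(L3)={L3,L6,L8}
  DF(L4)={L3,L7}
  DF(L5)={L6,L8}
  DF(L6)={L8}
  DF(L7)={L3,L8}
  DF(L8)=∅

DF(L7) = ["L3", "L8"]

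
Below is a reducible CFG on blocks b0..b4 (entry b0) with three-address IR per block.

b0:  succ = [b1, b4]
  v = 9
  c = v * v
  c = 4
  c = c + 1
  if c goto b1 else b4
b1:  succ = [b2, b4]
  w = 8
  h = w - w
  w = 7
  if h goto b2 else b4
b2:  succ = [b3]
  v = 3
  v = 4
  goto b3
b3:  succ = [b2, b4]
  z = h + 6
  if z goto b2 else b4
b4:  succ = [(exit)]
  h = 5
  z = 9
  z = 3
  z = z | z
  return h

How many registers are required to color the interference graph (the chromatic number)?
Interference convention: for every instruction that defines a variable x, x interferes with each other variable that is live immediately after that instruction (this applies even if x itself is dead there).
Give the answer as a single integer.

Per-block:
  b0: {c,v} / ∅
  b1: {h,w} / ∅
  b2: {v} / ∅
  b3: {z} / {h}
  b4: {h,z} / ∅

Liveness:
  b0 li=∅ lo=∅
  b1 li=∅ lo={h}
  b2 li={h} lo={h}
  b3 li={h} lo={h}
  b4 li=∅ lo=∅

Interference:
  c: ∅
  h: {v,w,z}
  v: {h}
  w: {h}
  z: {h}

Registers:
  {h,v} pairwise interfere (2-clique) ⇒ χ ≥ 2
  2-colouring: r0={c,h}  r1={v,w,z}
  χ = 2

Answer: 2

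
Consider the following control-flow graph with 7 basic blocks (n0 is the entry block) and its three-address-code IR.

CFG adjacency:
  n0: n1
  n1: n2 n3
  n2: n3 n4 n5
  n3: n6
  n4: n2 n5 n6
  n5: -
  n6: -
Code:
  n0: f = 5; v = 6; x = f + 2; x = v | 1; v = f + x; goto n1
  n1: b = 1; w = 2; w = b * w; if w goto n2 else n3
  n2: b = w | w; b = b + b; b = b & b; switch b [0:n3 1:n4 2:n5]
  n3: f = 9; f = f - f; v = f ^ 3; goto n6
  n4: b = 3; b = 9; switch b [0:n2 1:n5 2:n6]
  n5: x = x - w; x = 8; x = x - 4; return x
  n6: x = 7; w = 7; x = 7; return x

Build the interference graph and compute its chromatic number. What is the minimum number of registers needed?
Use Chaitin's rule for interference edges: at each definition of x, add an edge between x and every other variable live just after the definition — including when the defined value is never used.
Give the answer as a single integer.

Answer: 3

Derivation:
Per-block:
  n0 def {f,v,x} use ∅
  n1 def {b,w} use ∅
  n2 def {b} use {w}
  n3 def {f,v} use ∅
  n4 def {b} use ∅
  n5 def {x} use {w,x}
  n6 def {w,x} use ∅

Liveness:
  n0 li=∅ lo={x}
  n1 li={x} lo={w,x}
  n2 li={w,x} lo={w,x}
  n3 li=∅ lo=∅
  n4 li={w,x} lo={w,x}
  n5 li={w,x} lo=∅
  n6 li=∅ lo=∅

Interfere edges:
  b↔{w,x}
  f↔{v,x}
  v↔{f,x}
  w↔{b,x}
  x↔{b,f,v,w}

Colouring:
  {b,w,x} pairwise interfere (3-clique) ⇒ χ ≥ 3
  3-colouring: R0={x}  R1={b,f}  R2={v,w}
  χ = 3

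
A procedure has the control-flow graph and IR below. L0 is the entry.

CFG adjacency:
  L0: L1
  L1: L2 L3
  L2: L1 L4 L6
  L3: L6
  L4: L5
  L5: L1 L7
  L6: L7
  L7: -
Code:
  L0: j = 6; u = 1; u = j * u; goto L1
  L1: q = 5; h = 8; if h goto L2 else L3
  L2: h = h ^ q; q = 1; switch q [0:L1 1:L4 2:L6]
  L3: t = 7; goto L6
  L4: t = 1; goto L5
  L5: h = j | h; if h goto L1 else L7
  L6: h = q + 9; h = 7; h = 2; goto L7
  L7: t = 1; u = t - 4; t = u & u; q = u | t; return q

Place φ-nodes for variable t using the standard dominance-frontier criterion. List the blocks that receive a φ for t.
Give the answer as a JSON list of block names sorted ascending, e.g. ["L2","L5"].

idom tree: L1←L0 L2←L1 L3←L1 L4←L2 L5←L4 L6←L1 L7←L1
Join-block Dom:
  L1: preds {L0,L2,L5}: {L0} ∩ {L0,L1,L2} ∩ {L0,L1,L2,L4,L5} = {L0}; idom=L0
  L6: preds {L2,L3}: {L0,L1,L2} ∩ {L0,L1,L3} = {L0,L1}; idom=L1
  L7: preds {L5,L6}: {L0,L1,L2,L4,L5} ∩ {L0,L1,L6} = {L0,L1}; idom=L1

Frontier:
  L1←L0: walk · to L0
  L1←L2: walk L2→L1 to L0
  L1←L5: walk L5→L4→L2→L1 to L0
  L6←L2: walk L2 to L1
  L6←L3: walk L3 to L1
  L7←L5: walk L5→L4→L2 to L1
  L7←L6: walk L6 to L1
  L0: DF=∅
  L1: DF={L1}
  L2: DF={L1,L6,L7}
  L3: DF={L6}
  L4: DF={L1,L7}
  L5: DF={L1,L7}
  L6: DF={L7}
  L7: DF=∅

φ for t: defs {L3,L4,L7}
  DF⁺ = {L1,L6,L7}

Answer: ["L1", "L6", "L7"]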